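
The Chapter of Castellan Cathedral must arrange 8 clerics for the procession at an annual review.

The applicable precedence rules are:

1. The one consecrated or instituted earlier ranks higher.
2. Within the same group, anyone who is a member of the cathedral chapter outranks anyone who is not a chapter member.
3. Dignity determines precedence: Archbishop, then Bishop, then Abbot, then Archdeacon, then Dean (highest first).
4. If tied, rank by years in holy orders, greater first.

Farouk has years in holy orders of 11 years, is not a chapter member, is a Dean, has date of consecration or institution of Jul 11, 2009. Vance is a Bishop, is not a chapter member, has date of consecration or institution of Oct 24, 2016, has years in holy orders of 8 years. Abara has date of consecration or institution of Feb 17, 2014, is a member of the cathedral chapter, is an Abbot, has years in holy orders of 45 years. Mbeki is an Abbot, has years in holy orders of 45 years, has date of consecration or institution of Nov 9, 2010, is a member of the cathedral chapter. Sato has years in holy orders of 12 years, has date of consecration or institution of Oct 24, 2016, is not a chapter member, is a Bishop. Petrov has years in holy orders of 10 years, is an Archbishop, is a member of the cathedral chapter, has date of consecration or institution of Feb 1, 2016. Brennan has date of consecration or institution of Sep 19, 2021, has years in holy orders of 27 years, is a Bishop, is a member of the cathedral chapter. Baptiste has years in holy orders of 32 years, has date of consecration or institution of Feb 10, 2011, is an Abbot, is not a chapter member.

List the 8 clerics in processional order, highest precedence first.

By date of consecration or institution (earlier first): Farouk (Jul 11, 2009); then Mbeki (Nov 9, 2010); then Baptiste (Feb 10, 2011); then Abara (Feb 17, 2014); then Petrov (Feb 1, 2016); then Sato and Vance (both Oct 24, 2016); then Brennan (Sep 19, 2021).
Sato and Vance are each not a chapter member, so the next rule applies.
Sato and Vance are each Bishop, so the next rule applies.
Among Sato and Vance, by years in holy orders (higher first): Sato (12 years) before Vance (8 years).
Full order: Farouk, Mbeki, Baptiste, Abara, Petrov, Sato, Vance, Brennan.

Farouk, Mbeki, Baptiste, Abara, Petrov, Sato, Vance, Brennan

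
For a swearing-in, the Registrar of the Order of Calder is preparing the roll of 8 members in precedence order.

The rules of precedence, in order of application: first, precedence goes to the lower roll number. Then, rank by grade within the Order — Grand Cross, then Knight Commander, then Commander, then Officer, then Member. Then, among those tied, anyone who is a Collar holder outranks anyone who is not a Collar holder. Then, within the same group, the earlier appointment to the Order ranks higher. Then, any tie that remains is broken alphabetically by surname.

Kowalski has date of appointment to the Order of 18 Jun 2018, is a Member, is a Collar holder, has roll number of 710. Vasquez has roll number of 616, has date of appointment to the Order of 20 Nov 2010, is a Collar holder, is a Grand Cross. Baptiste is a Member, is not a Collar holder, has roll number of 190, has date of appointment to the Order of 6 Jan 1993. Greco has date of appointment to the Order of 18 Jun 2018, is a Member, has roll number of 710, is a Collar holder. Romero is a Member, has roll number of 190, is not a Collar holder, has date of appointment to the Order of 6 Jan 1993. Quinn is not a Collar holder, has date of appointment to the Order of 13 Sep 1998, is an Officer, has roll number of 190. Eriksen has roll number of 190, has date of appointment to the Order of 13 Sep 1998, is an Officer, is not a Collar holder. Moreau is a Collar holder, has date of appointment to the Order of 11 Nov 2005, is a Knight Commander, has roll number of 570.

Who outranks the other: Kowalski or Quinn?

Quinn

By roll number (lower first): Eriksen, Quinn, Baptiste and Romero (each 190); then Moreau (570); then Vasquez (616); then Greco and Kowalski (both 710).
Among Eriksen, Quinn, Baptiste and Romero, by grade within the Order: Eriksen and Quinn (Officer) before Baptiste and Romero (Member).
Eriksen and Quinn are each not a Collar holder, so the next rule applies.
Eriksen and Quinn both have date of appointment to the Order 13 Sep 1998, so the next rule applies.
Among Eriksen and Quinn, alphabetically by surname: Eriksen before Quinn.
Baptiste and Romero are each not a Collar holder, so the next rule applies.
Baptiste and Romero both have date of appointment to the Order 6 Jan 1993, so the next rule applies.
Among Baptiste and Romero, alphabetically by surname: Baptiste before Romero.
Greco and Kowalski are each Member, so the next rule applies.
Greco and Kowalski are each a Collar holder, so the next rule applies.
Greco and Kowalski both have date of appointment to the Order 18 Jun 2018, so the next rule applies.
Among Greco and Kowalski, alphabetically by surname: Greco before Kowalski.
So Quinn takes precedence.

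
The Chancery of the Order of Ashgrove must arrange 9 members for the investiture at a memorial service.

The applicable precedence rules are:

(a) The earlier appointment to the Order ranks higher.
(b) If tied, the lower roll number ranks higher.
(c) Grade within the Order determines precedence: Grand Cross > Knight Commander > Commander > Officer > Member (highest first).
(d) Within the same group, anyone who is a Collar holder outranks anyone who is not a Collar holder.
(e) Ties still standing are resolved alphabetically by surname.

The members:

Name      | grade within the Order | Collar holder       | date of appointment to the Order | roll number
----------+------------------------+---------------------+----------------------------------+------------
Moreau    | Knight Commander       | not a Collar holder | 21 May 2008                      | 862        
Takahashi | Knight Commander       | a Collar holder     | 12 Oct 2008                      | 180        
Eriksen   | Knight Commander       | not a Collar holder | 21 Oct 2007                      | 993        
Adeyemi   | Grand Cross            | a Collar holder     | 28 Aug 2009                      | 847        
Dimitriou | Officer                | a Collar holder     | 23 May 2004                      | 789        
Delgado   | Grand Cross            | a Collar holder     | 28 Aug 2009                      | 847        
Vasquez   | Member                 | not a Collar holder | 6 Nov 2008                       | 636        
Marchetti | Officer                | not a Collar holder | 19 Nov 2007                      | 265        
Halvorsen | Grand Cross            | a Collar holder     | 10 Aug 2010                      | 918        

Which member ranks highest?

By date of appointment to the Order (earlier first): Dimitriou (23 May 2004); then Eriksen (21 Oct 2007); then Marchetti (19 Nov 2007); then Moreau (21 May 2008); then Takahashi (12 Oct 2008); then Vasquez (6 Nov 2008); then Adeyemi and Delgado (both 28 Aug 2009); then Halvorsen (10 Aug 2010).
Adeyemi and Delgado both have roll number 847, so the next rule applies.
Adeyemi and Delgado are each Grand Cross, so the next rule applies.
Adeyemi and Delgado are each a Collar holder, so the next rule applies.
Among Adeyemi and Delgado, alphabetically by surname: Adeyemi before Delgado.
Order: Dimitriou, Eriksen, Marchetti, Moreau, Takahashi, Vasquez, Adeyemi, Delgado, Halvorsen.

Dimitriou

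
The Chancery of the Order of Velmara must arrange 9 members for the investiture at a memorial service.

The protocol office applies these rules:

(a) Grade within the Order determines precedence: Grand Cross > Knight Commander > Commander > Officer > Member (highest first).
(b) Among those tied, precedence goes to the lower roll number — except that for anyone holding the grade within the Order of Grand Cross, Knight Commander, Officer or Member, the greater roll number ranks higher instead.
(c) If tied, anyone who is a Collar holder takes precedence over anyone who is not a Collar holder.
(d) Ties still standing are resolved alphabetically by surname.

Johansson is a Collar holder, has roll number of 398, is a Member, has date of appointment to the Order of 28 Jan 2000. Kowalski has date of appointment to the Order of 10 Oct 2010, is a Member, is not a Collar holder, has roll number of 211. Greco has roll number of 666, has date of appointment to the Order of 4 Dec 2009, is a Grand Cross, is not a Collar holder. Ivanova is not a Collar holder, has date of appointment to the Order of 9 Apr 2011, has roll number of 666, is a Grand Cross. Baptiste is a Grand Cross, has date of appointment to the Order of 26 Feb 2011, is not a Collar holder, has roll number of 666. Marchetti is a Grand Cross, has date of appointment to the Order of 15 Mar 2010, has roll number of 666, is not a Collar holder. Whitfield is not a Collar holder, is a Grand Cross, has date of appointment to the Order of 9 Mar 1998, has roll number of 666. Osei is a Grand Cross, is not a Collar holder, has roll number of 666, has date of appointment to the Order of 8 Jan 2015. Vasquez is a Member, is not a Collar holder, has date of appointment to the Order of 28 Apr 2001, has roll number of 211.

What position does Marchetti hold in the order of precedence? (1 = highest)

4

By grade within the Order: Baptiste, Greco, Ivanova, Marchetti, Osei and Whitfield (Grand Cross); then Johansson, Kowalski and Vasquez (Member).
Baptiste, Greco, Ivanova, Marchetti, Osei and Whitfield all have roll number 666, so the next rule applies.
Baptiste, Greco, Ivanova, Marchetti, Osei and Whitfield are each not a Collar holder, so the next rule applies.
Among Baptiste, Greco, Ivanova, Marchetti, Osei and Whitfield, alphabetically by surname: Baptiste before Greco before Ivanova before Marchetti before Osei before Whitfield.
Among Johansson, Kowalski and Vasquez, by roll number (higher first) (reversed rule for this group): Johansson (398) before Kowalski and Vasquez (211).
Kowalski and Vasquez are each not a Collar holder, so the next rule applies.
Among Kowalski and Vasquez, alphabetically by surname: Kowalski before Vasquez.
Order: Baptiste, Greco, Ivanova, Marchetti, Osei, Whitfield, Johansson, Kowalski, Vasquez. So position 4.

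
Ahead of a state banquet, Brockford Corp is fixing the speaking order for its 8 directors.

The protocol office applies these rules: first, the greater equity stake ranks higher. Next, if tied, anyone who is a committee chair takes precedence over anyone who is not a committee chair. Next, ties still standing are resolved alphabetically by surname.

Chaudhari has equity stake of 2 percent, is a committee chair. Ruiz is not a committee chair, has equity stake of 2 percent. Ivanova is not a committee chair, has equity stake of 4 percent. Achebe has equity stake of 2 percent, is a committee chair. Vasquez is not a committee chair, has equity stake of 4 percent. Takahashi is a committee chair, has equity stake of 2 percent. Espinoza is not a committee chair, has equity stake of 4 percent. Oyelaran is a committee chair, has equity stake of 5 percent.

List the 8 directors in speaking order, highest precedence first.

Oyelaran, Espinoza, Ivanova, Vasquez, Achebe, Chaudhari, Takahashi, Ruiz

By equity stake (higher first): Oyelaran (5 percent); then Espinoza, Ivanova and Vasquez (each 4 percent); then Achebe, Chaudhari, Takahashi and Ruiz (each 2 percent).
Espinoza, Ivanova and Vasquez are each not a committee chair, so the next rule applies.
Among Espinoza, Ivanova and Vasquez, alphabetically by surname: Espinoza before Ivanova before Vasquez.
Among Achebe, Chaudhari, Takahashi and Ruiz, a committee chair before not a committee chair: Achebe, Chaudhari and Takahashi (a committee chair) before Ruiz (not a committee chair).
Among Achebe, Chaudhari and Takahashi, alphabetically by surname: Achebe before Chaudhari before Takahashi.
Full order: Oyelaran, Espinoza, Ivanova, Vasquez, Achebe, Chaudhari, Takahashi, Ruiz.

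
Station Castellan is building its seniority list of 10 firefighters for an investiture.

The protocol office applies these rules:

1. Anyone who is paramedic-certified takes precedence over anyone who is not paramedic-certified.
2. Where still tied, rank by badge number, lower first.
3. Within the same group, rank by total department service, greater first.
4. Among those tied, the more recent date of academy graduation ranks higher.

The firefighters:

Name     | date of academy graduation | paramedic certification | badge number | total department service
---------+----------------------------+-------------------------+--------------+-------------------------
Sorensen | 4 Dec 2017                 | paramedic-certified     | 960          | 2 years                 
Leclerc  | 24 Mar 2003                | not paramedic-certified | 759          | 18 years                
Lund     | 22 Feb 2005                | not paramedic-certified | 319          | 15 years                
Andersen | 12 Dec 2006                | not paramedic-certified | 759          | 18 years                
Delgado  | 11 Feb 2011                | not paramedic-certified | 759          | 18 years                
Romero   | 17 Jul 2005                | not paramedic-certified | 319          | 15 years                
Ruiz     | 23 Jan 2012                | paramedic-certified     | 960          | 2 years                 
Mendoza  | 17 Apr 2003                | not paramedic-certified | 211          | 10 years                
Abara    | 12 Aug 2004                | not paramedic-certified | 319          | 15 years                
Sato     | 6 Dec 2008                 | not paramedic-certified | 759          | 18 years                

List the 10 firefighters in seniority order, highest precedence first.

Sorensen, Ruiz, Mendoza, Romero, Lund, Abara, Delgado, Sato, Andersen, Leclerc

By the first rule: Sorensen and Ruiz (both paramedic-certified); then Mendoza, Romero, Lund, Abara, Delgado, Sato, Andersen and Leclerc (each not paramedic-certified).
Sorensen and Ruiz both have badge number 960, so the next rule applies.
Sorensen and Ruiz both have total department service 2 years, so the next rule applies.
Among Sorensen and Ruiz, by date of academy graduation (later first): Sorensen (4 Dec 2017) before Ruiz (23 Jan 2012).
Among Mendoza, Romero, Lund, Abara, Delgado, Sato, Andersen and Leclerc, by badge number (lower first): Mendoza (211) before Romero, Lund and Abara (319) before Delgado, Sato, Andersen and Leclerc (759).
Romero, Lund and Abara all have total department service 15 years, so the next rule applies.
Among Romero, Lund and Abara, by date of academy graduation (later first): Romero (17 Jul 2005) before Lund (22 Feb 2005) before Abara (12 Aug 2004).
Delgado, Sato, Andersen and Leclerc all have total department service 18 years, so the next rule applies.
Among Delgado, Sato, Andersen and Leclerc, by date of academy graduation (later first): Delgado (11 Feb 2011) before Sato (6 Dec 2008) before Andersen (12 Dec 2006) before Leclerc (24 Mar 2003).
Full order: Sorensen, Ruiz, Mendoza, Romero, Lund, Abara, Delgado, Sato, Andersen, Leclerc.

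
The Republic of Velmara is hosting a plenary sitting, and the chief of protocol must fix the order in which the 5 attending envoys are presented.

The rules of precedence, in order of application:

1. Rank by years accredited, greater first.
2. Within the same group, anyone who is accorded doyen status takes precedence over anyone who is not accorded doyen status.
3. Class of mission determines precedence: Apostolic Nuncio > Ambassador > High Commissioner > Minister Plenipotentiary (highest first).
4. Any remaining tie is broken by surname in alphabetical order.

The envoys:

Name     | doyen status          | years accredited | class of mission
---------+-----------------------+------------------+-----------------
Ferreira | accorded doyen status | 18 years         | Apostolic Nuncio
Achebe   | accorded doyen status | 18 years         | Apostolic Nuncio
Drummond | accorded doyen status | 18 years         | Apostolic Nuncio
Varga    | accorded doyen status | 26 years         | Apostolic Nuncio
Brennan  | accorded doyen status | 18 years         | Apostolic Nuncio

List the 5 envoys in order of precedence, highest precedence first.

Varga, Achebe, Brennan, Drummond, Ferreira

By years accredited (higher first): Varga (26 years); then Achebe, Brennan, Drummond and Ferreira (each 18 years).
Achebe, Brennan, Drummond and Ferreira are each accorded doyen status, so the next rule applies.
Achebe, Brennan, Drummond and Ferreira are each Apostolic Nuncio, so the next rule applies.
Among Achebe, Brennan, Drummond and Ferreira, alphabetically by surname: Achebe before Brennan before Drummond before Ferreira.
Full order: Varga, Achebe, Brennan, Drummond, Ferreira.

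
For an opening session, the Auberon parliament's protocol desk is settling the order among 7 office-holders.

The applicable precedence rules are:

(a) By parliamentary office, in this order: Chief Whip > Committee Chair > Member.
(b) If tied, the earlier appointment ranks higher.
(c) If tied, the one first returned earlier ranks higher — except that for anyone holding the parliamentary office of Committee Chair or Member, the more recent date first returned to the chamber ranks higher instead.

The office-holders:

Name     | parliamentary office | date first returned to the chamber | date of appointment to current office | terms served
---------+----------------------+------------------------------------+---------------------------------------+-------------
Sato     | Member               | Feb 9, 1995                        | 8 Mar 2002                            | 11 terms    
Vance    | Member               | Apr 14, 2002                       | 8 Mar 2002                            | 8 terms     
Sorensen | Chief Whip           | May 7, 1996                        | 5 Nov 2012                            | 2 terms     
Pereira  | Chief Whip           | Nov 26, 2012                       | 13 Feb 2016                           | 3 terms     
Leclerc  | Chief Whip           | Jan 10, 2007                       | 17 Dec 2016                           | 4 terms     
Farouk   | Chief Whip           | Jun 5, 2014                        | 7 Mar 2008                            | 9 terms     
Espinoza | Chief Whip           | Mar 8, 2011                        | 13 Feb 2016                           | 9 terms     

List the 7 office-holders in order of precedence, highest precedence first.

By parliamentary office: Farouk, Sorensen, Espinoza, Pereira and Leclerc (Chief Whip); then Vance and Sato (Member).
Among Farouk, Sorensen, Espinoza, Pereira and Leclerc, by date of appointment to current office (earlier first): Farouk (7 Mar 2008) before Sorensen (5 Nov 2012) before Espinoza and Pereira (13 Feb 2016) before Leclerc (17 Dec 2016).
Among Espinoza and Pereira, by date first returned to the chamber (earlier first): Espinoza (Mar 8, 2011) before Pereira (Nov 26, 2012).
Vance and Sato both have date of appointment to current office 8 Mar 2002, so the next rule applies.
Among Vance and Sato, by date first returned to the chamber (later first) (reversed rule for this group): Vance (Apr 14, 2002) before Sato (Feb 9, 1995).
Full order: Farouk, Sorensen, Espinoza, Pereira, Leclerc, Vance, Sato.

Farouk, Sorensen, Espinoza, Pereira, Leclerc, Vance, Sato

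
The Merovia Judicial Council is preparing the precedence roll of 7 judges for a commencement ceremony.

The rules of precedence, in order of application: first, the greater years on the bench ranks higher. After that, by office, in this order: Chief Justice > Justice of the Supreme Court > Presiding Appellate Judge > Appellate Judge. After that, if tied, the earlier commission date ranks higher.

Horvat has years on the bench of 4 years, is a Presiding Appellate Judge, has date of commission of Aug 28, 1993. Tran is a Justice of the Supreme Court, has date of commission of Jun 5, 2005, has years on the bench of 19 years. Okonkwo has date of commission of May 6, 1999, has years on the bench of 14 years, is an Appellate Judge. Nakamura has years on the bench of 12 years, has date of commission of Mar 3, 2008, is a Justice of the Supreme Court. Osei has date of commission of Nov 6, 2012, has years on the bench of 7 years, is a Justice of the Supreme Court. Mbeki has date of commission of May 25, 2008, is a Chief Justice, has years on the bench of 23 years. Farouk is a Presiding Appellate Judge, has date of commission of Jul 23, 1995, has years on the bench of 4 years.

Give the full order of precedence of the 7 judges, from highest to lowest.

Mbeki, Tran, Okonkwo, Nakamura, Osei, Horvat, Farouk

By years on the bench (higher first): Mbeki (23 years); then Tran (19 years); then Okonkwo (14 years); then Nakamura (12 years); then Osei (7 years); then Horvat and Farouk (both 4 years).
Horvat and Farouk are each Presiding Appellate Judge, so the next rule applies.
Among Horvat and Farouk, by date of commission (earlier first): Horvat (Aug 28, 1993) before Farouk (Jul 23, 1995).
Full order: Mbeki, Tran, Okonkwo, Nakamura, Osei, Horvat, Farouk.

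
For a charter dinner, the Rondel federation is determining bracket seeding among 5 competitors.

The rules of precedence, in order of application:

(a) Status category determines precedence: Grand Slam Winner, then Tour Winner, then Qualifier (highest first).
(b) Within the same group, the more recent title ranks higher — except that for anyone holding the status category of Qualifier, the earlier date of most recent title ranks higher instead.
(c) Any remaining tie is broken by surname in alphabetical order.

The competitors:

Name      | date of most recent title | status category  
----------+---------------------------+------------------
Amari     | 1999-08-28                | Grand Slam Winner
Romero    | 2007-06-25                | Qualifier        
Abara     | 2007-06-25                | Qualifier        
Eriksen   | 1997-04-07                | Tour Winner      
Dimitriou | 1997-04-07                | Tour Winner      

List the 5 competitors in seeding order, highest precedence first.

Amari, Dimitriou, Eriksen, Abara, Romero

By status category: Amari (Grand Slam Winner); then Dimitriou and Eriksen (Tour Winner); then Abara and Romero (Qualifier).
Dimitriou and Eriksen both have date of most recent title 1997-04-07, so the next rule applies.
Among Dimitriou and Eriksen, alphabetically by surname: Dimitriou before Eriksen.
Abara and Romero both have date of most recent title 2007-06-25, so the next rule applies.
Among Abara and Romero, alphabetically by surname: Abara before Romero.
Full order: Amari, Dimitriou, Eriksen, Abara, Romero.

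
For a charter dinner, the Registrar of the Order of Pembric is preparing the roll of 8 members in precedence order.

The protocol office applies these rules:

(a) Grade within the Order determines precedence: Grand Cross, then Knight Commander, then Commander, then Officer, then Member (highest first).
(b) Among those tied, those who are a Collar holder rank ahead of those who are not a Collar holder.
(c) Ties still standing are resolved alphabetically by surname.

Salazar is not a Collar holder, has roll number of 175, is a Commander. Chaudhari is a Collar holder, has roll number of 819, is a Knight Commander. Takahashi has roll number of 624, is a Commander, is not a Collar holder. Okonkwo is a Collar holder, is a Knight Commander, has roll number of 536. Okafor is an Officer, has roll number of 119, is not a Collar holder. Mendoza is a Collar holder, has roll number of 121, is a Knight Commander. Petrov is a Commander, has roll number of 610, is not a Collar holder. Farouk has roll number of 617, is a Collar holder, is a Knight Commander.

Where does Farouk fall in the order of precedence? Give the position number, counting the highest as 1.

2

By grade within the Order: Chaudhari, Farouk, Mendoza and Okonkwo (Knight Commander); then Petrov, Salazar and Takahashi (Commander); then Okafor (Officer).
Chaudhari, Farouk, Mendoza and Okonkwo are each a Collar holder, so the next rule applies.
Among Chaudhari, Farouk, Mendoza and Okonkwo, alphabetically by surname: Chaudhari before Farouk before Mendoza before Okonkwo.
Petrov, Salazar and Takahashi are each not a Collar holder, so the next rule applies.
Among Petrov, Salazar and Takahashi, alphabetically by surname: Petrov before Salazar before Takahashi.
Order: Chaudhari, Farouk, Mendoza, Okonkwo, Petrov, Salazar, Takahashi, Okafor. So position 2.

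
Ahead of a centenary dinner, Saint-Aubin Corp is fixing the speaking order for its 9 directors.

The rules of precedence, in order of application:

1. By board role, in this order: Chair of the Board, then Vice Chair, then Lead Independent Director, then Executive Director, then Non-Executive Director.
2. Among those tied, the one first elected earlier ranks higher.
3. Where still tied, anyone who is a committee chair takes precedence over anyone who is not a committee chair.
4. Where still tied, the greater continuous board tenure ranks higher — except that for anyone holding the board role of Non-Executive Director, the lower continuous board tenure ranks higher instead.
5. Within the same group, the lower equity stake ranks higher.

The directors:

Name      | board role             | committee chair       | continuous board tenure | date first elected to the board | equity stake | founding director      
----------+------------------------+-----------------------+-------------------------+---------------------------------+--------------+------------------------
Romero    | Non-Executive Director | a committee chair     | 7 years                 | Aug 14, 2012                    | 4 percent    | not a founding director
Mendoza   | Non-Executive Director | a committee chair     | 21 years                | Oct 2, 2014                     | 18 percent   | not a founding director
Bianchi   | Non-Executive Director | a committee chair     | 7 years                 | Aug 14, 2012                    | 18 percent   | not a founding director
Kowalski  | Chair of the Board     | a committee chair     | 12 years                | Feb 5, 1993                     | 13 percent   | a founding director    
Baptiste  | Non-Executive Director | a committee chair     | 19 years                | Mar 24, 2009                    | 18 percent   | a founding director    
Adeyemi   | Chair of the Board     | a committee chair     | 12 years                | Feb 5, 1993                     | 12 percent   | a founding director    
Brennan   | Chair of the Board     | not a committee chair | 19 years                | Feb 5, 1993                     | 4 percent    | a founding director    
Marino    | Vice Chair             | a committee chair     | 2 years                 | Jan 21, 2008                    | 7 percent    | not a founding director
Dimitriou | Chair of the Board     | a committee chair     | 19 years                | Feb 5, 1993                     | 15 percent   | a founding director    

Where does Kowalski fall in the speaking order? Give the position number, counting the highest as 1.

By board role: Dimitriou, Adeyemi, Kowalski and Brennan (Chair of the Board); then Marino (Vice Chair); then Baptiste, Romero, Bianchi and Mendoza (Non-Executive Director).
Dimitriou, Adeyemi, Kowalski and Brennan all have date first elected to the board Feb 5, 1993, so the next rule applies.
Among Dimitriou, Adeyemi, Kowalski and Brennan, a committee chair before not a committee chair: Dimitriou, Adeyemi and Kowalski (a committee chair) before Brennan (not a committee chair).
Among Dimitriou, Adeyemi and Kowalski, by continuous board tenure (higher first): Dimitriou (19 years) before Adeyemi and Kowalski (12 years).
Among Adeyemi and Kowalski, by equity stake (lower first): Adeyemi (12 percent) before Kowalski (13 percent).
Among Baptiste, Romero, Bianchi and Mendoza, by date first elected to the board (earlier first): Baptiste (Mar 24, 2009) before Romero and Bianchi (Aug 14, 2012) before Mendoza (Oct 2, 2014).
Romero and Bianchi are each a committee chair, so the next rule applies.
Romero and Bianchi both have continuous board tenure 7 years, so the next rule applies.
Among Romero and Bianchi, by equity stake (lower first): Romero (4 percent) before Bianchi (18 percent).
Order: Dimitriou, Adeyemi, Kowalski, Brennan, Marino, Baptiste, Romero, Bianchi, Mendoza. So position 3.

3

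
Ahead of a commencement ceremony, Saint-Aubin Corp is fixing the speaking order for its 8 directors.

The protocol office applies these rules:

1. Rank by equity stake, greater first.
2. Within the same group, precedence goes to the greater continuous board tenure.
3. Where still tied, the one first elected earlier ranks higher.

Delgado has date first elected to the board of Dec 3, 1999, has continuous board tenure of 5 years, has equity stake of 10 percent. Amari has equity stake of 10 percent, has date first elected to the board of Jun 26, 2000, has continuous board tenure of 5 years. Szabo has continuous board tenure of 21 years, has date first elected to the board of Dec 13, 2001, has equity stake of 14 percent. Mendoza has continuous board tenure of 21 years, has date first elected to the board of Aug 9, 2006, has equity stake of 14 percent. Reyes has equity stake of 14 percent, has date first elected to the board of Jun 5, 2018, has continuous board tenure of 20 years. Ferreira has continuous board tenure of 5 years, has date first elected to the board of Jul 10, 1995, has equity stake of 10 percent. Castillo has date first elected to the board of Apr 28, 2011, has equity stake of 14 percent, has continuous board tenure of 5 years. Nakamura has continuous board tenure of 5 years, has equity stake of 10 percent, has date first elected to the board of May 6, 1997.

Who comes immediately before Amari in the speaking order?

Delgado

By equity stake (higher first): Szabo, Mendoza, Reyes and Castillo (each 14 percent); then Ferreira, Nakamura, Delgado and Amari (each 10 percent).
Among Szabo, Mendoza, Reyes and Castillo, by continuous board tenure (higher first): Szabo and Mendoza (21 years) before Reyes (20 years) before Castillo (5 years).
Among Szabo and Mendoza, by date first elected to the board (earlier first): Szabo (Dec 13, 2001) before Mendoza (Aug 9, 2006).
Ferreira, Nakamura, Delgado and Amari all have continuous board tenure 5 years, so the next rule applies.
Among Ferreira, Nakamura, Delgado and Amari, by date first elected to the board (earlier first): Ferreira (Jul 10, 1995) before Nakamura (May 6, 1997) before Delgado (Dec 3, 1999) before Amari (Jun 26, 2000).
Order: Szabo, Mendoza, Reyes, Castillo, Ferreira, Nakamura, Delgado, Amari.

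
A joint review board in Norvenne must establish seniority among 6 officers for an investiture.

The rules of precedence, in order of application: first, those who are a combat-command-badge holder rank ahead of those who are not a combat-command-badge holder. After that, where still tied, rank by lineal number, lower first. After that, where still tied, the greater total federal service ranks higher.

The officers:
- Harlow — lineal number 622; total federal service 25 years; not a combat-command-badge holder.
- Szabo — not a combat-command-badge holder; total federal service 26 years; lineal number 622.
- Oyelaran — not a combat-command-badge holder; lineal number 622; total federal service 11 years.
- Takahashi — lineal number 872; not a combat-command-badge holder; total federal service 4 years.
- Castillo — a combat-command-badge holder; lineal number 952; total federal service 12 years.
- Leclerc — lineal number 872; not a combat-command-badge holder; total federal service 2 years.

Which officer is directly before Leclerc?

Takahashi

By the first rule: Castillo (a combat-command-badge holder); then Szabo, Harlow, Oyelaran, Takahashi and Leclerc (each not a combat-command-badge holder).
Among Szabo, Harlow, Oyelaran, Takahashi and Leclerc, by lineal number (lower first): Szabo, Harlow and Oyelaran (622) before Takahashi and Leclerc (872).
Among Szabo, Harlow and Oyelaran, by total federal service (higher first): Szabo (26 years) before Harlow (25 years) before Oyelaran (11 years).
Among Takahashi and Leclerc, by total federal service (higher first): Takahashi (4 years) before Leclerc (2 years).
Order: Castillo, Szabo, Harlow, Oyelaran, Takahashi, Leclerc.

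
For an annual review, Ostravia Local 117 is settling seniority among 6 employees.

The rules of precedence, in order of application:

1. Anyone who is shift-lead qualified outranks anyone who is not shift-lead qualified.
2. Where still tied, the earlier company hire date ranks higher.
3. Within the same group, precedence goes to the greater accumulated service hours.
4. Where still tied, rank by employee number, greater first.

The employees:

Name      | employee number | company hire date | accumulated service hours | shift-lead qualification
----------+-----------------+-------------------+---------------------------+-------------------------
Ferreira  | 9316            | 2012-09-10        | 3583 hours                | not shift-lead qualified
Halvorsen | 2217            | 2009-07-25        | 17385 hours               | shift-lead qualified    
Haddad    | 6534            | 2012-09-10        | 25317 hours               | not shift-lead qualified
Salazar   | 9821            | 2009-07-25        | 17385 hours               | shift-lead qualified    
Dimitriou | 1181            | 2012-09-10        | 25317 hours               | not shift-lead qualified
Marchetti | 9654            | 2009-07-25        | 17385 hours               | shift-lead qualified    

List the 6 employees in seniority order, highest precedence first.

Salazar, Marchetti, Halvorsen, Haddad, Dimitriou, Ferreira

By the first rule: Salazar, Marchetti and Halvorsen (each shift-lead qualified); then Haddad, Dimitriou and Ferreira (each not shift-lead qualified).
Salazar, Marchetti and Halvorsen all have company hire date 2009-07-25, so the next rule applies.
Salazar, Marchetti and Halvorsen all have accumulated service hours 17385 hours, so the next rule applies.
Among Salazar, Marchetti and Halvorsen, by employee number (higher first): Salazar (9821) before Marchetti (9654) before Halvorsen (2217).
Haddad, Dimitriou and Ferreira all have company hire date 2012-09-10, so the next rule applies.
Among Haddad, Dimitriou and Ferreira, by accumulated service hours (higher first): Haddad and Dimitriou (25317 hours) before Ferreira (3583 hours).
Among Haddad and Dimitriou, by employee number (higher first): Haddad (6534) before Dimitriou (1181).
Full order: Salazar, Marchetti, Halvorsen, Haddad, Dimitriou, Ferreira.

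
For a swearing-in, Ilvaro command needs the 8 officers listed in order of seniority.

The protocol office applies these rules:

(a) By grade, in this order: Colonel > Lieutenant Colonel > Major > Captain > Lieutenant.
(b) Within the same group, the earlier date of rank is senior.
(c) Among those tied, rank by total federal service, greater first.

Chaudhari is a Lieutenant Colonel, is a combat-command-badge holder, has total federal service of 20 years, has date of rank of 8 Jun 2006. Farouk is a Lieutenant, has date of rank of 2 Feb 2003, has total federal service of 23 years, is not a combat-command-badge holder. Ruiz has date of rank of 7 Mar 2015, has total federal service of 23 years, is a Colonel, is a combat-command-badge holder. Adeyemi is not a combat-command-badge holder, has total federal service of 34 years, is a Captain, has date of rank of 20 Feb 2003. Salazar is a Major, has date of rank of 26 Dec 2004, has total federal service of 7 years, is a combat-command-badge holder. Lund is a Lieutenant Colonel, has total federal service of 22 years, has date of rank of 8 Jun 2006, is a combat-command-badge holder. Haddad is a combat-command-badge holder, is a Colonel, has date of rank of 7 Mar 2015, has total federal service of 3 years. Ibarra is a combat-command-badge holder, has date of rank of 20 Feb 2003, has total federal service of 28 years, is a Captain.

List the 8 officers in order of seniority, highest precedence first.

Ruiz, Haddad, Lund, Chaudhari, Salazar, Adeyemi, Ibarra, Farouk

By grade: Ruiz and Haddad (Colonel); then Lund and Chaudhari (Lieutenant Colonel); then Salazar (Major); then Adeyemi and Ibarra (Captain); then Farouk (Lieutenant).
Ruiz and Haddad both have date of rank 7 Mar 2015, so the next rule applies.
Among Ruiz and Haddad, by total federal service (higher first): Ruiz (23 years) before Haddad (3 years).
Lund and Chaudhari both have date of rank 8 Jun 2006, so the next rule applies.
Among Lund and Chaudhari, by total federal service (higher first): Lund (22 years) before Chaudhari (20 years).
Adeyemi and Ibarra both have date of rank 20 Feb 2003, so the next rule applies.
Among Adeyemi and Ibarra, by total federal service (higher first): Adeyemi (34 years) before Ibarra (28 years).
Full order: Ruiz, Haddad, Lund, Chaudhari, Salazar, Adeyemi, Ibarra, Farouk.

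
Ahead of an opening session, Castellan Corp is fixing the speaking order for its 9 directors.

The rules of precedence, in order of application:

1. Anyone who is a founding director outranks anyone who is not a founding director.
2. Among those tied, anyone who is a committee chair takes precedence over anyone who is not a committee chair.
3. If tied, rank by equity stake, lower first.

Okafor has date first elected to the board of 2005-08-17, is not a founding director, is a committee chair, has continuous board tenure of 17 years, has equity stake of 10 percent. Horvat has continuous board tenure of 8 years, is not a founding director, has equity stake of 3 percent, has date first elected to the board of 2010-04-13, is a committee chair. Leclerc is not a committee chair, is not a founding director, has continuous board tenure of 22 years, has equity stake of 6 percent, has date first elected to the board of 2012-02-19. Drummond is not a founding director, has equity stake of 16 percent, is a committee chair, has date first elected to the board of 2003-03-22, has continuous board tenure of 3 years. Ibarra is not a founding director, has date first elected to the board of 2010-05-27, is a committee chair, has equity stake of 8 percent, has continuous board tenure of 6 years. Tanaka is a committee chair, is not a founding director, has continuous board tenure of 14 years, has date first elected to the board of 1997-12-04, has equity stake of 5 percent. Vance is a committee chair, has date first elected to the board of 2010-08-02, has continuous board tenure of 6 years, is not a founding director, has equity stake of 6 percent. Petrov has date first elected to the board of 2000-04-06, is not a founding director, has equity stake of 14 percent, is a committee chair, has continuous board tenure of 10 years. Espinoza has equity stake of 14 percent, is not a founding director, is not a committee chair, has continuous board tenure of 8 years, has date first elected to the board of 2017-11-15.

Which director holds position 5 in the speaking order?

Okafor

By the first rule: Horvat, Tanaka, Vance, Ibarra, Okafor, Petrov, Drummond, Leclerc and Espinoza (each not a founding director).
Among Horvat, Tanaka, Vance, Ibarra, Okafor, Petrov, Drummond, Leclerc and Espinoza, a committee chair before not a committee chair: Horvat, Tanaka, Vance, Ibarra, Okafor, Petrov and Drummond (a committee chair) before Leclerc and Espinoza (not a committee chair).
Among Horvat, Tanaka, Vance, Ibarra, Okafor, Petrov and Drummond, by equity stake (lower first): Horvat (3 percent) before Tanaka (5 percent) before Vance (6 percent) before Ibarra (8 percent) before Okafor (10 percent) before Petrov (14 percent) before Drummond (16 percent).
Among Leclerc and Espinoza, by equity stake (lower first): Leclerc (6 percent) before Espinoza (14 percent).
Order: Horvat, Tanaka, Vance, Ibarra, Okafor, Petrov, Drummond, Leclerc, Espinoza.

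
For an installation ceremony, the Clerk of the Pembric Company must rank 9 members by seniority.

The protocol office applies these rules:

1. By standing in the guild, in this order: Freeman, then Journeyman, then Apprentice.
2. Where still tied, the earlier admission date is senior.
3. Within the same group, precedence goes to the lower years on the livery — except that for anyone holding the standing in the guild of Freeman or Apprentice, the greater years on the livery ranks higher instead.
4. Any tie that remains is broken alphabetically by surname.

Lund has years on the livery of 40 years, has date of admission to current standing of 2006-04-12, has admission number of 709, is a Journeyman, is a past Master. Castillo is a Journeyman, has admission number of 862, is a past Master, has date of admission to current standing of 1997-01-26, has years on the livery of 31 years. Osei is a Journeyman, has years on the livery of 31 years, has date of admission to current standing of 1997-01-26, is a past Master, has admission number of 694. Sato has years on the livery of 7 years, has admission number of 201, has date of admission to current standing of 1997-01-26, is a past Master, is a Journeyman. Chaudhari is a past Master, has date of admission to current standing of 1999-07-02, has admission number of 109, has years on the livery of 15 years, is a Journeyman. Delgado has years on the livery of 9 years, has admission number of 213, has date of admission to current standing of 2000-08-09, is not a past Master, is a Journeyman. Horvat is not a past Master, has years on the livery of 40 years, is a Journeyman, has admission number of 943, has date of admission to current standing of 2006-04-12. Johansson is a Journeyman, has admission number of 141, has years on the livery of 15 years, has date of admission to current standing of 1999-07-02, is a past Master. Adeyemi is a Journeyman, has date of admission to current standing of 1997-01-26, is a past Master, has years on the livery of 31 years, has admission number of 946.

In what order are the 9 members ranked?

Sato, Adeyemi, Castillo, Osei, Chaudhari, Johansson, Delgado, Horvat, Lund

By standing in the guild: Sato, Adeyemi, Castillo, Osei, Chaudhari, Johansson, Delgado, Horvat and Lund (Journeyman).
Among Sato, Adeyemi, Castillo, Osei, Chaudhari, Johansson, Delgado, Horvat and Lund, by date of admission to current standing (earlier first): Sato, Adeyemi, Castillo and Osei (1997-01-26) before Chaudhari and Johansson (1999-07-02) before Delgado (2000-08-09) before Horvat and Lund (2006-04-12).
Among Sato, Adeyemi, Castillo and Osei, by years on the livery (lower first): Sato (7 years) before Adeyemi, Castillo and Osei (31 years).
Among Adeyemi, Castillo and Osei, alphabetically by surname: Adeyemi before Castillo before Osei.
Chaudhari and Johansson both have years on the livery 15 years, so the next rule applies.
Among Chaudhari and Johansson, alphabetically by surname: Chaudhari before Johansson.
Horvat and Lund both have years on the livery 40 years, so the next rule applies.
Among Horvat and Lund, alphabetically by surname: Horvat before Lund.
Full order: Sato, Adeyemi, Castillo, Osei, Chaudhari, Johansson, Delgado, Horvat, Lund.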